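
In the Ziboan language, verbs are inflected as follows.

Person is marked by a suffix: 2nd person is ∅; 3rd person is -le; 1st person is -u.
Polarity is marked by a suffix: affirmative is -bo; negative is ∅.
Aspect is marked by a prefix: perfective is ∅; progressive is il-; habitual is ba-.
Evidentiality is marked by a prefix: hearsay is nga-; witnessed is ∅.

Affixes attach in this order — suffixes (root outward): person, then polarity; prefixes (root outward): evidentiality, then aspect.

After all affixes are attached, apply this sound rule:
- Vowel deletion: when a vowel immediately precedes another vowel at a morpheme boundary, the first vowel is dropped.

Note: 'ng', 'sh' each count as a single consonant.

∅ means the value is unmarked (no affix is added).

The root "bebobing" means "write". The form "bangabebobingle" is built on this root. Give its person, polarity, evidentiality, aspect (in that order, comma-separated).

Segment: ba-nga-bebobing-le.
person: -le → 3rd person.
polarity: ∅ → negative.
evidentiality: nga- → hearsay.
aspect: ba- → habitual.

3rd person, negative, hearsay, habitual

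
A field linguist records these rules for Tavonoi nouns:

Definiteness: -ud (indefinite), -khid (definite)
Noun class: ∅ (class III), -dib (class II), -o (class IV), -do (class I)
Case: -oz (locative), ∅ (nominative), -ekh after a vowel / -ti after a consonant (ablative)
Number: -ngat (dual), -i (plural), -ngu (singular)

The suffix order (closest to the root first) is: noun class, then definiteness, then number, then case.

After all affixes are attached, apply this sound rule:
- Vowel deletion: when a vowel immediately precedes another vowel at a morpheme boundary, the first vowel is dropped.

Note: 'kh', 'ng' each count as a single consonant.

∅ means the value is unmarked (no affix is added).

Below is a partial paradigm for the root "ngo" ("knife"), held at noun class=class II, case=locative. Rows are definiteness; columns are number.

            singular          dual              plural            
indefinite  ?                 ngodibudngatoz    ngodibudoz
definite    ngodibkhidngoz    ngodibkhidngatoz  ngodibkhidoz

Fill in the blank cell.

Attach noun class class II -dib → ngodib.
Attach definiteness indefinite -ud → ngodibud.
Attach number singular -ngu → ngodibudngu.
Attach case locative -oz → ngodibudnguoz.
Apply vowel deletion: ngodibudnguoz → ngodibudngoz.

ngodibudngoz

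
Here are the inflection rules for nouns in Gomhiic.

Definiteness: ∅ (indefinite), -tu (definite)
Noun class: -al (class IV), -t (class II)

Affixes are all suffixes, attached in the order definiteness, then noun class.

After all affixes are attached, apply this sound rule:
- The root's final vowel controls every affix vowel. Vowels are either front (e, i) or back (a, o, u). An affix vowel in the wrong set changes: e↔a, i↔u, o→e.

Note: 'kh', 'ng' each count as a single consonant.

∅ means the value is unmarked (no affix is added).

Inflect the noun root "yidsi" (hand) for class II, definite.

yidsitit

Attach definiteness definite -tu → yidsitu.
Attach noun class class II -t → yidsitut.
Apply vowel harmony: yidsitut → yidsitit.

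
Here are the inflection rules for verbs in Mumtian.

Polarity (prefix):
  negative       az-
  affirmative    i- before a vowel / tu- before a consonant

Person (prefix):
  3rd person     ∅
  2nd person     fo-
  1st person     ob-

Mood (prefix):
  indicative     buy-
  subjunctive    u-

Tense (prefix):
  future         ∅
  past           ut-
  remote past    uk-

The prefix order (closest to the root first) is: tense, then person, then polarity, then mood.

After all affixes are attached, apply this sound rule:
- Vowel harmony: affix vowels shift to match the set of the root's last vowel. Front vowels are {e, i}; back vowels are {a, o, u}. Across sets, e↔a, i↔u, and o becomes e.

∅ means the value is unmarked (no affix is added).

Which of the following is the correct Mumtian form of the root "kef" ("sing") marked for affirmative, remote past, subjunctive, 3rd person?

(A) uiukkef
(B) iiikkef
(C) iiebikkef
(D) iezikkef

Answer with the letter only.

Attach tense remote past uk- → ukkef.
person = 3rd person: zero marking, form stays ukkef.
Attach polarity affirmative i- (before vowel 'u') → iukkef.
Attach mood subjunctive u- → uiukkef.
Apply vowel harmony: uiukkef → iiikkef.
So the correct form is iiikkef, option (B).
(C) iiebikkef is wrong: it uses 1st person instead of 3rd person for person.
(D) iezikkef is wrong: it uses negative instead of affirmative for polarity.
(A) uiukkef is wrong: it fails to apply the sound rule(s).

B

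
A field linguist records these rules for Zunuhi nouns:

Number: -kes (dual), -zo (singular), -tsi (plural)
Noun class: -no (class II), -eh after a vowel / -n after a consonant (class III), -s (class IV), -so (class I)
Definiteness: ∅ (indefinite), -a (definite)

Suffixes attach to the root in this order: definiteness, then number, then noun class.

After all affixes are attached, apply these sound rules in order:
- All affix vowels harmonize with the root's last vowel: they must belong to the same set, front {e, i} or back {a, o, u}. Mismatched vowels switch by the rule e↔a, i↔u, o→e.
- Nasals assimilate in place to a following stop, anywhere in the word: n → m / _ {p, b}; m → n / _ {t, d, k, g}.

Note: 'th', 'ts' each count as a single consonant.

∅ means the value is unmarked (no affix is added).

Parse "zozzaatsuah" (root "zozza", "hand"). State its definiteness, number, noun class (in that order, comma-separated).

definite, plural, class III

Segment: zozza-a-tsi-eh.
definiteness: -a → definite.
number: -tsi → plural.
noun class: -eh/n → class III.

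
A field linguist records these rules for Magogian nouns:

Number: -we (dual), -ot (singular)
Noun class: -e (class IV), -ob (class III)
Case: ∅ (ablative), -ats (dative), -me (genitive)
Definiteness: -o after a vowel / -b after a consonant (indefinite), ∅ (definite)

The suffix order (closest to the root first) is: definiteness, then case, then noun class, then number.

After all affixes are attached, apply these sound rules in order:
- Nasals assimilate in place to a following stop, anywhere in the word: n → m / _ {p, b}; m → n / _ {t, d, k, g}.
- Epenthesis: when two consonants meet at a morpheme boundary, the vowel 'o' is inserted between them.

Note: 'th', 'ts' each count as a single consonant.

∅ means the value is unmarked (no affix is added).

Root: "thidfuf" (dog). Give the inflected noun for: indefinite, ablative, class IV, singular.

Attach definiteness indefinite -b (after consonant 'f') → thidfufb.
case = ablative: zero marking, form stays thidfufb.
Attach noun class class IV -e → thidfufbe.
Attach number singular -ot → thidfufbeot.
Nasal assimilation: no change.
Apply epenthesis: thidfufbeot → thidfufobeot.

thidfufobeot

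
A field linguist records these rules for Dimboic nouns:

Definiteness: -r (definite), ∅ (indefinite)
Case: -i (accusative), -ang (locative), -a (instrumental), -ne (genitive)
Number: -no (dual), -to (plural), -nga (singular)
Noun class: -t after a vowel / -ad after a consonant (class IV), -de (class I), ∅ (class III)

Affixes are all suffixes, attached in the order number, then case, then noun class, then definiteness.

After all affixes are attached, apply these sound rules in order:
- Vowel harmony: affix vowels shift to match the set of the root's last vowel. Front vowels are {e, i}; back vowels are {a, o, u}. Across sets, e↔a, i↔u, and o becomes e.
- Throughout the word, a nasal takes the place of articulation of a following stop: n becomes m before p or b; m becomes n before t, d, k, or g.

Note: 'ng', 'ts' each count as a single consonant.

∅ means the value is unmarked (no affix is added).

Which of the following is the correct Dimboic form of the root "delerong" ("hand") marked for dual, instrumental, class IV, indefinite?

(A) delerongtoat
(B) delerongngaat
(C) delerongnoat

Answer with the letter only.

Attach number dual -no → delerongno.
Attach case instrumental -a → delerongnoa.
Attach noun class class IV -t (after vowel 'a') → delerongnoat.
definiteness = indefinite: zero marking, form stays delerongnoat.
Vowel harmony: no change.
Nasal assimilation: no change.
So the correct form is delerongnoat, option (C).
(A) delerongtoat is wrong: it uses plural instead of dual for number.
(B) delerongngaat is wrong: it uses singular instead of dual for number.

C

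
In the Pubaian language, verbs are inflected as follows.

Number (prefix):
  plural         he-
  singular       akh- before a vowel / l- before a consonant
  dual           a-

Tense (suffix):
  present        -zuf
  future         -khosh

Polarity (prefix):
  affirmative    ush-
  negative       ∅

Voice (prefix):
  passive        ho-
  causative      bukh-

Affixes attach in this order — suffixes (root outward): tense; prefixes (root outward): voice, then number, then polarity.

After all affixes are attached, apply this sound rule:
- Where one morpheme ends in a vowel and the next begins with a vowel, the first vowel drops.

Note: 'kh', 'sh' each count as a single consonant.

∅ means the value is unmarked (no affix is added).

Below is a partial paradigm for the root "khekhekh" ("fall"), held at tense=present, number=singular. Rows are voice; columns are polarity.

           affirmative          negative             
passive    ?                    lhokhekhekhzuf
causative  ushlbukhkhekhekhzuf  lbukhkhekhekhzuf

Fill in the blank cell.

ushlhokhekhekhzuf

Attach voice passive ho- → hokhekhekh.
Attach tense present -zuf → hokhekhekhzuf.
Attach number singular l- (before consonant 'h') → lhokhekhekhzuf.
Attach polarity affirmative ush- → ushlhokhekhekhzuf.
Vowel deletion: no change.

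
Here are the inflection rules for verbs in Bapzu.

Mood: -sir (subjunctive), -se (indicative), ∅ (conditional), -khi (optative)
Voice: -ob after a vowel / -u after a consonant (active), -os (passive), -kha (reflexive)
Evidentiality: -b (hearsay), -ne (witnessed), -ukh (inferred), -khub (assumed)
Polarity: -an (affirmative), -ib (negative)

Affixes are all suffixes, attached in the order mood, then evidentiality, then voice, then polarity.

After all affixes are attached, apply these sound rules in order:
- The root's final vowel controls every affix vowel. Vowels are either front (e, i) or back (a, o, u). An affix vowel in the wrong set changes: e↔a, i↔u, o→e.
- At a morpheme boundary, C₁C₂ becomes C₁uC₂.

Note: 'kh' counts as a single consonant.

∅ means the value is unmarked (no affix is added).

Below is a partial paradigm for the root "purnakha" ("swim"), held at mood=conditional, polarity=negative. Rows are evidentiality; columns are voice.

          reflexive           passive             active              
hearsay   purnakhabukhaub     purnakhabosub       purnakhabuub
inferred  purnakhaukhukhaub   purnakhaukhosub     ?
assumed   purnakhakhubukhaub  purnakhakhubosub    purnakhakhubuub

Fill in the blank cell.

purnakhaukhuub

mood = conditional: zero marking, form stays purnakha.
Attach evidentiality inferred -ukh → purnakhaukh.
Attach voice active -u (after consonant 'kh') → purnakhaukhu.
Attach polarity negative -ib → purnakhaukhuib.
Apply vowel harmony: purnakhaukhuib → purnakhaukhuub.
Epenthesis: no change.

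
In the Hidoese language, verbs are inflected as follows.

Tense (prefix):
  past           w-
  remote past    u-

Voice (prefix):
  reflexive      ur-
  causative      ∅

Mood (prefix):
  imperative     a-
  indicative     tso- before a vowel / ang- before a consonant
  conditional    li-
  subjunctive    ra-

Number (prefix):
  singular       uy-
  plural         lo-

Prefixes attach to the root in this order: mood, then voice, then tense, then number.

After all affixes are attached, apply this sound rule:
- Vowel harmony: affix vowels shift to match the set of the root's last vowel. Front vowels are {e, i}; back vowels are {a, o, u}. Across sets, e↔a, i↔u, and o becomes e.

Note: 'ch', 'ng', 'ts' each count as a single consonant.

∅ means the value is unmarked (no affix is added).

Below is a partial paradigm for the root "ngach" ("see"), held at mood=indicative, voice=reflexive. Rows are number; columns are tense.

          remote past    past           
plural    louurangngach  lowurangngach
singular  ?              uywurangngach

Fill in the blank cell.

Attach mood indicative ang- (before consonant 'ng') → angngach.
Attach voice reflexive ur- → urangngach.
Attach tense remote past u- → uurangngach.
Attach number singular uy- → uyuurangngach.
Vowel harmony: no change.

uyuurangngach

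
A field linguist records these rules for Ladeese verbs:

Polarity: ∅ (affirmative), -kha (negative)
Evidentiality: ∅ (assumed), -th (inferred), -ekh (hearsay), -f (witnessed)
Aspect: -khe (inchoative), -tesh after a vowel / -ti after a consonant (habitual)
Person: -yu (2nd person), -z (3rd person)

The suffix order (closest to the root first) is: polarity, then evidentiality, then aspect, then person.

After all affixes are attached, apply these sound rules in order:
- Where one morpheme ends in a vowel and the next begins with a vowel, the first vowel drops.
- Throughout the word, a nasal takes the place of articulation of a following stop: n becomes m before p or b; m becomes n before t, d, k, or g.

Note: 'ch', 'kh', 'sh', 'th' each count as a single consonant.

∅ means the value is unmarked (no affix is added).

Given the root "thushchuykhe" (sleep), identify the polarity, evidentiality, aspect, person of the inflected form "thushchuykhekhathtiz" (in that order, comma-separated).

negative, inferred, habitual, 3rd person

Segment: thushchuykhe-kha-th-ti-z.
polarity: -kha → negative.
evidentiality: -th → inferred.
aspect: -tesh/ti → habitual.
person: -z → 3rd person.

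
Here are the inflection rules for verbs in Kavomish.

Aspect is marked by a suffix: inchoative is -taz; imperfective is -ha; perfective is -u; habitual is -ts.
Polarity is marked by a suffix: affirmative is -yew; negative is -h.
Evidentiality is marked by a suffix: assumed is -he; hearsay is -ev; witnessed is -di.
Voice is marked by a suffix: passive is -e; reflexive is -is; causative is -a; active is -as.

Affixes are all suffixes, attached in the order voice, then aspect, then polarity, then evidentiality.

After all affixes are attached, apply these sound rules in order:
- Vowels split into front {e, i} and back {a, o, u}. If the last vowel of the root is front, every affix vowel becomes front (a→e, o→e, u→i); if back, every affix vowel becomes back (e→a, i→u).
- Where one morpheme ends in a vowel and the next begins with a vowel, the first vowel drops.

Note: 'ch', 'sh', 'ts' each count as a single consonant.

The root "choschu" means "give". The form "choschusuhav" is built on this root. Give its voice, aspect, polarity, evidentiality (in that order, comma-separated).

reflexive, perfective, negative, hearsay

Segment: choschu-is-u-h-ev.
voice: -is → reflexive.
aspect: -u → perfective.
polarity: -h → negative.
evidentiality: -ev → hearsay.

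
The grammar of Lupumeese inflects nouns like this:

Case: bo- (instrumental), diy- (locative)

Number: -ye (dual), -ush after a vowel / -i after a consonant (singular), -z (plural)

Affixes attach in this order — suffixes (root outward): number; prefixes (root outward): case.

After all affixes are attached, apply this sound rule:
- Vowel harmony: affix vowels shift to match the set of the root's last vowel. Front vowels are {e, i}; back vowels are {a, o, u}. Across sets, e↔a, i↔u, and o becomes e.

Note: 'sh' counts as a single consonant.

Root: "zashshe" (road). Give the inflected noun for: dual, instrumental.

Attach case instrumental bo- → bozashshe.
Attach number dual -ye → bozashsheye.
Apply vowel harmony: bozashsheye → bezashsheye.

bezashsheye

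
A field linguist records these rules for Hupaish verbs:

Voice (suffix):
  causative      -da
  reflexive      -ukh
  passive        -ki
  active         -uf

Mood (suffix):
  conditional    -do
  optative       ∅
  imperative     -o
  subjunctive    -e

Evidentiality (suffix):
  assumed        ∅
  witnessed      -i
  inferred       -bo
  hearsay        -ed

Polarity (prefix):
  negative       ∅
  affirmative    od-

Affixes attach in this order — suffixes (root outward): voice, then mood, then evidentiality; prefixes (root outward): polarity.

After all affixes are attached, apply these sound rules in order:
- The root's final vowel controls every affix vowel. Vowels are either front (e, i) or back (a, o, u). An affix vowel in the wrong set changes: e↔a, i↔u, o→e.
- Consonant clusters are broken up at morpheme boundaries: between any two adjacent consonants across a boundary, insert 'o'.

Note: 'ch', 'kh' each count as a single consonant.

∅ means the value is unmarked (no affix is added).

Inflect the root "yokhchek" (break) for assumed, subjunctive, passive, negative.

yokhchekokie

Attach voice passive -ki → yokhchekki.
polarity = negative: zero marking, form stays yokhchekki.
Attach mood subjunctive -e → yokhchekkie.
evidentiality = assumed: zero marking, form stays yokhchekkie.
Vowel harmony: no change.
Apply epenthesis: yokhchekkie → yokhchekokie.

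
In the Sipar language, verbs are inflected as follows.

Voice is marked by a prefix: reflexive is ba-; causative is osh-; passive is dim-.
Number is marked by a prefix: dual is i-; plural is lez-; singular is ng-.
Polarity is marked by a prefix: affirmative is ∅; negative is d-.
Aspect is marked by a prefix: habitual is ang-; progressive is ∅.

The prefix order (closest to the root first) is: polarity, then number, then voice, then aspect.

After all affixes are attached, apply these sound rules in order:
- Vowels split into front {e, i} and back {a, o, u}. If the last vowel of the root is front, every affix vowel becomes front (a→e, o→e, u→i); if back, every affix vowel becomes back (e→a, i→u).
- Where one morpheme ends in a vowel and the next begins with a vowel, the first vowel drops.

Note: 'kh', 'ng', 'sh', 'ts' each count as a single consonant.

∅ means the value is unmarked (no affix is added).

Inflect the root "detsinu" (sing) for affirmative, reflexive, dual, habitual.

polarity = affirmative: zero marking, form stays detsinu.
Attach number dual i- → idetsinu.
Attach voice reflexive ba- → baidetsinu.
Attach aspect habitual ang- → angbaidetsinu.
Apply vowel harmony: angbaidetsinu → angbaudetsinu.
Apply vowel deletion: angbaudetsinu → angbudetsinu.

angbudetsinu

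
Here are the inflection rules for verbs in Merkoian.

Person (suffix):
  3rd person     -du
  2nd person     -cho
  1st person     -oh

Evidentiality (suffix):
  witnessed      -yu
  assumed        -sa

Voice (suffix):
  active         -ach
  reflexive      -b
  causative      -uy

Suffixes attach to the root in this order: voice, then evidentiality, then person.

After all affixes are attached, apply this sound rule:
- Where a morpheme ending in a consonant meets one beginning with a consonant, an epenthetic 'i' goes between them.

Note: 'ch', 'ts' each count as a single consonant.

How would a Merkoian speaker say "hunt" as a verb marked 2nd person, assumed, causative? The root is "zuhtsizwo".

Attach voice causative -uy → zuhtsizwouy.
Attach evidentiality assumed -sa → zuhtsizwouysa.
Attach person 2nd person -cho → zuhtsizwouysacho.
Apply epenthesis: zuhtsizwouysacho → zuhtsizwouyisacho.

zuhtsizwouyisacho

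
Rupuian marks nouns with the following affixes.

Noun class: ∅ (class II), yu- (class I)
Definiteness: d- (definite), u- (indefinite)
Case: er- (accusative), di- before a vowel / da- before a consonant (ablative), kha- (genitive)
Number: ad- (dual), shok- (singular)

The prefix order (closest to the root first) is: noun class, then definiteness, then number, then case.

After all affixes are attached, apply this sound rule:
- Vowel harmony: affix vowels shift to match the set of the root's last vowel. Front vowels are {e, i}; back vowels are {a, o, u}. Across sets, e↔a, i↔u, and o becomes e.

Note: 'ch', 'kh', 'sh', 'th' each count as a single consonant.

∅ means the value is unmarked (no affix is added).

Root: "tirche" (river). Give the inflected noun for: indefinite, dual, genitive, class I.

kheediyitirche

Attach noun class class I yu- → yutirche.
Attach definiteness indefinite u- → uyutirche.
Attach number dual ad- → aduyutirche.
Attach case genitive kha- → khaaduyutirche.
Apply vowel harmony: khaaduyutirche → kheediyitirche.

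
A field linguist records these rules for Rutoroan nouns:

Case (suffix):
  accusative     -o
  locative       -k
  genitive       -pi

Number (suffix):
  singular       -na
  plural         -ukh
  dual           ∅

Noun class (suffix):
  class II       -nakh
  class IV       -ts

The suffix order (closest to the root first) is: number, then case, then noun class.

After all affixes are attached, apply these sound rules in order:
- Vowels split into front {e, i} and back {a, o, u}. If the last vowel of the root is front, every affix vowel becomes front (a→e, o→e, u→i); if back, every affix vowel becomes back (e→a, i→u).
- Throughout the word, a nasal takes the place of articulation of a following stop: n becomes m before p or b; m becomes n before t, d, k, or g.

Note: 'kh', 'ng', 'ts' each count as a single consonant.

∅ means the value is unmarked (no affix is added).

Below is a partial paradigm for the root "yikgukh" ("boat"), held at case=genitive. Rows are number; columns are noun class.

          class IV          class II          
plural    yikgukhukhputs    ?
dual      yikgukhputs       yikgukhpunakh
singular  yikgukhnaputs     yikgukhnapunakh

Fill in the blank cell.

yikgukhukhpunakh

Attach number plural -ukh → yikgukhukh.
Attach case genitive -pi → yikgukhukhpi.
Attach noun class class II -nakh → yikgukhukhpinakh.
Apply vowel harmony: yikgukhukhpinakh → yikgukhukhpunakh.
Nasal assimilation: no change.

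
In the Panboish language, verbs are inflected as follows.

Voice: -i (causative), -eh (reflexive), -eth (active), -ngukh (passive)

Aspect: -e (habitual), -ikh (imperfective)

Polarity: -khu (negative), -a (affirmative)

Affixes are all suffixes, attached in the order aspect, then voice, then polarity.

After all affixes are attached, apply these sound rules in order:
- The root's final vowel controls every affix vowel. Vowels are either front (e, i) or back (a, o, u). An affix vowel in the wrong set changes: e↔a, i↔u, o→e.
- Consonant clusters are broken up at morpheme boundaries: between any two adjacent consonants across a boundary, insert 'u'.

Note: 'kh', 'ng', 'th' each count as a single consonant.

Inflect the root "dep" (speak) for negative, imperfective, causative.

depikhikhi

Attach aspect imperfective -ikh → depikh.
Attach voice causative -i → depikhi.
Attach polarity negative -khu → depikhikhu.
Apply vowel harmony: depikhikhu → depikhikhi.
Epenthesis: no change.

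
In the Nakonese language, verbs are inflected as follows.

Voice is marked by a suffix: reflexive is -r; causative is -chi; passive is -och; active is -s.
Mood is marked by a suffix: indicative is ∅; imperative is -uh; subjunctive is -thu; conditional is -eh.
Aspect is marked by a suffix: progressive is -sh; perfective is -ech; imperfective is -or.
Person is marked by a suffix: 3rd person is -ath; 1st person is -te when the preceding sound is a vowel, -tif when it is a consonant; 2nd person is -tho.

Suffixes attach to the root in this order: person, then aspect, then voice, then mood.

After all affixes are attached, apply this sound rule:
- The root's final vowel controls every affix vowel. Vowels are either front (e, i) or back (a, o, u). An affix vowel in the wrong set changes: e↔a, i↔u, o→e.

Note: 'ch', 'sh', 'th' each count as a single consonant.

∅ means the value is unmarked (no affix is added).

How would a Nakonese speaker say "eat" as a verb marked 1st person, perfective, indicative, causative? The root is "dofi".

dofiteechchi

Attach person 1st person -te (after vowel 'i') → dofite.
Attach aspect perfective -ech → dofiteech.
Attach voice causative -chi → dofiteechchi.
mood = indicative: zero marking, form stays dofiteechchi.
Vowel harmony: no change.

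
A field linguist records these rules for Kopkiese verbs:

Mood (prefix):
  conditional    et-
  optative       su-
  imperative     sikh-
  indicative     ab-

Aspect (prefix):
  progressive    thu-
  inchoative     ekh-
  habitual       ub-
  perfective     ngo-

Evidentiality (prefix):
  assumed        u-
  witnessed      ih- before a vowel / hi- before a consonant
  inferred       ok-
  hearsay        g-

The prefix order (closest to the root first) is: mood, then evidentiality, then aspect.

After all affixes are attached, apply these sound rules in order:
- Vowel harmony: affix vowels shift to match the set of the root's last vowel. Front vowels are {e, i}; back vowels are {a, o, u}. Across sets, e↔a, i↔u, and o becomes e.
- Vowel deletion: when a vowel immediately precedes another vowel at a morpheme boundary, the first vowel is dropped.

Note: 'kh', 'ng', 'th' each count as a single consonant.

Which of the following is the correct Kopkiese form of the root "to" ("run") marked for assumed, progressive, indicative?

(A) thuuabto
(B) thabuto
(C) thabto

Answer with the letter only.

C

Attach mood indicative ab- → abto.
Attach evidentiality assumed u- → uabto.
Attach aspect progressive thu- → thuuabto.
Vowel harmony: no change.
Apply vowel deletion: thuuabto → thabto.
So the correct form is thabto, option (C).
(A) thuuabto is wrong: it fails to apply the sound rule(s).
(B) thabuto is wrong: it has the affixes in the wrong order.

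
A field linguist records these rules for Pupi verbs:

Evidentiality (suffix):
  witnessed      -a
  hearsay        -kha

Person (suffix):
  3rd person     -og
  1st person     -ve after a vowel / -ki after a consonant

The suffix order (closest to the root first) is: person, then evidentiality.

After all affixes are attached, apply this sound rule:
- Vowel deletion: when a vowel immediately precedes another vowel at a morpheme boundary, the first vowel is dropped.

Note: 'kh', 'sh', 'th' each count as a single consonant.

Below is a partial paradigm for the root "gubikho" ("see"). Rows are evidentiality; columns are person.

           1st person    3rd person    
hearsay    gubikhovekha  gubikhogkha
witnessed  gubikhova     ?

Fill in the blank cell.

Attach person 3rd person -og → gubikhoog.
Attach evidentiality witnessed -a → gubikhooga.
Apply vowel deletion: gubikhooga → gubikhoga.

gubikhoga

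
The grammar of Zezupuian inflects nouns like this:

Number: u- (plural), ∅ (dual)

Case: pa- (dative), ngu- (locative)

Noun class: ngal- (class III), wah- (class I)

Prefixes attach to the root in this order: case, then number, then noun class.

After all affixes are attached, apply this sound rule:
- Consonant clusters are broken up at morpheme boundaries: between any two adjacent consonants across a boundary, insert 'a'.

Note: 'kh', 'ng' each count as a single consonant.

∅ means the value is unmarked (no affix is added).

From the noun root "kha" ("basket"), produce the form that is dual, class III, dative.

ngalapakha

Attach case dative pa- → pakha.
number = dual: zero marking, form stays pakha.
Attach noun class class III ngal- → ngalpakha.
Apply epenthesis: ngalpakha → ngalapakha.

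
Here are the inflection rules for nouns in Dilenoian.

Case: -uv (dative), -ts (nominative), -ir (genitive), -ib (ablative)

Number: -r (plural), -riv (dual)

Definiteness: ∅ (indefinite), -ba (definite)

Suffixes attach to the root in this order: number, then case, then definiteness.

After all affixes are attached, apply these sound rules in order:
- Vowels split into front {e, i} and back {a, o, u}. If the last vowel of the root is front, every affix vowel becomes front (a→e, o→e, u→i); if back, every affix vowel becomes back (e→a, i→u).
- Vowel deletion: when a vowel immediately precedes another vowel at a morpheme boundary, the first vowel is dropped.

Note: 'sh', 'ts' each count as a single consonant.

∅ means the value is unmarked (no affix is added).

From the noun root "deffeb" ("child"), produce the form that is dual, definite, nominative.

Attach number dual -riv → deffebriv.
Attach case nominative -ts → deffebrivts.
Attach definiteness definite -ba → deffebrivtsba.
Apply vowel harmony: deffebrivtsba → deffebrivtsbe.
Vowel deletion: no change.

deffebrivtsbe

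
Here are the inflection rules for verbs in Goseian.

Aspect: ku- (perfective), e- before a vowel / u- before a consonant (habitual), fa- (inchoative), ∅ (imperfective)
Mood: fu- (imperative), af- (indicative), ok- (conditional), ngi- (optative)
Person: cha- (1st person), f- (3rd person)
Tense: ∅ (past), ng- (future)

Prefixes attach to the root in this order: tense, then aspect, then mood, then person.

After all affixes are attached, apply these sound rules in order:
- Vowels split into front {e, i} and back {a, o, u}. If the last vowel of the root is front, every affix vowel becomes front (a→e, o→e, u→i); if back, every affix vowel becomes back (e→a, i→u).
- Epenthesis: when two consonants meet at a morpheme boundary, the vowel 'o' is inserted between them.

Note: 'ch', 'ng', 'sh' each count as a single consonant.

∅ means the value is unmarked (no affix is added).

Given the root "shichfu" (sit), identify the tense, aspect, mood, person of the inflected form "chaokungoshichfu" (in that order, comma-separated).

Segment: cha-ok-u-ng-shichfu.
tense: ng- → future.
aspect: e/u- → habitual.
mood: ok- → conditional.
person: cha- → 1st person.

future, habitual, conditional, 1st person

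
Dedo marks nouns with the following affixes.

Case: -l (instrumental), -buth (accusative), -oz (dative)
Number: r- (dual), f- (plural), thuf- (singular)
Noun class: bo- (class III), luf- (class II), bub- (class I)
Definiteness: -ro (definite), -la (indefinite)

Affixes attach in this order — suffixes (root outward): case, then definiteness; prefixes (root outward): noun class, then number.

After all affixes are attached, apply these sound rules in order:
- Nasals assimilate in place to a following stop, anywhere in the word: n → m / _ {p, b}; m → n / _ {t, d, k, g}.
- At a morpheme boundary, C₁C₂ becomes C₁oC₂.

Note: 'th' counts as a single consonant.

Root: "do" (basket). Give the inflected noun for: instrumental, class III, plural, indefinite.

fobodolola

Attach noun class class III bo- → bodo.
Attach number plural f- → fbodo.
Attach case instrumental -l → fbodol.
Attach definiteness indefinite -la → fbodolla.
Nasal assimilation: no change.
Apply epenthesis: fbodolla → fobodolola.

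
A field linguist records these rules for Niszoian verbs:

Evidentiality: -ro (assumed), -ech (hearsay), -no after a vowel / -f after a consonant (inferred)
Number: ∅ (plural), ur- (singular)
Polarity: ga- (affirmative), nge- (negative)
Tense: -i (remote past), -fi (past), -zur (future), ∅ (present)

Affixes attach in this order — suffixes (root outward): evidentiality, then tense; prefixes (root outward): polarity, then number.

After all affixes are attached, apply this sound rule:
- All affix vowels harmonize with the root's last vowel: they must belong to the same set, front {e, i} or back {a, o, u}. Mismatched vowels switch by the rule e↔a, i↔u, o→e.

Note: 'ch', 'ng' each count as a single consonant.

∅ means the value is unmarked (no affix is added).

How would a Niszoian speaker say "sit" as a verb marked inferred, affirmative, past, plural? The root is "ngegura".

Attach evidentiality inferred -no (after vowel 'a') → ngegurano.
Attach polarity affirmative ga- → gangegurano.
Attach tense past -fi → gangeguranofi.
number = plural: zero marking, form stays gangeguranofi.
Apply vowel harmony: gangeguranofi → gangeguranofu.

gangeguranofu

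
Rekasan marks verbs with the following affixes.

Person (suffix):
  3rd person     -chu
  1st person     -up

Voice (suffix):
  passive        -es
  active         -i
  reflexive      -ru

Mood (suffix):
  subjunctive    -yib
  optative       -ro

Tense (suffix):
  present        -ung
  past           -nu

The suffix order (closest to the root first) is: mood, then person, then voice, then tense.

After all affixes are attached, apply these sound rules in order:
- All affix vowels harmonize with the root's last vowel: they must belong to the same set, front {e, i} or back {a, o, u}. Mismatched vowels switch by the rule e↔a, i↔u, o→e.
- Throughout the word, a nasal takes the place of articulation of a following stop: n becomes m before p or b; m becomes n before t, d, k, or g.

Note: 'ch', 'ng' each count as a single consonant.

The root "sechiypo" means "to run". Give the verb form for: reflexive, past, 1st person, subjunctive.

Attach mood subjunctive -yib → sechiypoyib.
Attach person 1st person -up → sechiypoyibup.
Attach voice reflexive -ru → sechiypoyibupru.
Attach tense past -nu → sechiypoyibuprunu.
Apply vowel harmony: sechiypoyibuprunu → sechiypoyubuprunu.
Nasal assimilation: no change.

sechiypoyubuprunu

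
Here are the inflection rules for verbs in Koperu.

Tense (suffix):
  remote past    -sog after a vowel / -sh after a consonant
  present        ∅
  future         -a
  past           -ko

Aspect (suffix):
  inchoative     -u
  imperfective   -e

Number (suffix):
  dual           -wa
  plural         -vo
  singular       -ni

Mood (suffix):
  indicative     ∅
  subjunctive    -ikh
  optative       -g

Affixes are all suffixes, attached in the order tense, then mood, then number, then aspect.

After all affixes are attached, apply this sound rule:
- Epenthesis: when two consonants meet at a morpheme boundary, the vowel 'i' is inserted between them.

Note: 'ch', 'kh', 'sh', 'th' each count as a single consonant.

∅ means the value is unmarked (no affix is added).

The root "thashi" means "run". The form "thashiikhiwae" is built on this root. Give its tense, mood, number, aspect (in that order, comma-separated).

present, subjunctive, dual, imperfective

Segment: thashi-ikh-wa-e.
tense: ∅ → present.
mood: -ikh → subjunctive.
number: -wa → dual.
aspect: -e → imperfective.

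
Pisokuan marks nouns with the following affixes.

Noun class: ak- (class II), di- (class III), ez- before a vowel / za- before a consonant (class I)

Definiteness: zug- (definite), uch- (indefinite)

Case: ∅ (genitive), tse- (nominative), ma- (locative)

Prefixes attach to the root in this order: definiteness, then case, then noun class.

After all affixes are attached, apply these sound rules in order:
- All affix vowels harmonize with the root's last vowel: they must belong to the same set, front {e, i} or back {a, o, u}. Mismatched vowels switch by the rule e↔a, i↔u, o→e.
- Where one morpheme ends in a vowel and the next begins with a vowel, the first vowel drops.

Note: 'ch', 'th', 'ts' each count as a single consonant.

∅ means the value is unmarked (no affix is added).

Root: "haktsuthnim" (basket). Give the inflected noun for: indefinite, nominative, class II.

ektsichhaktsuthnim

Attach definiteness indefinite uch- → uchhaktsuthnim.
Attach case nominative tse- → tseuchhaktsuthnim.
Attach noun class class II ak- → aktseuchhaktsuthnim.
Apply vowel harmony: aktseuchhaktsuthnim → ektseichhaktsuthnim.
Apply vowel deletion: ektseichhaktsuthnim → ektsichhaktsuthnim.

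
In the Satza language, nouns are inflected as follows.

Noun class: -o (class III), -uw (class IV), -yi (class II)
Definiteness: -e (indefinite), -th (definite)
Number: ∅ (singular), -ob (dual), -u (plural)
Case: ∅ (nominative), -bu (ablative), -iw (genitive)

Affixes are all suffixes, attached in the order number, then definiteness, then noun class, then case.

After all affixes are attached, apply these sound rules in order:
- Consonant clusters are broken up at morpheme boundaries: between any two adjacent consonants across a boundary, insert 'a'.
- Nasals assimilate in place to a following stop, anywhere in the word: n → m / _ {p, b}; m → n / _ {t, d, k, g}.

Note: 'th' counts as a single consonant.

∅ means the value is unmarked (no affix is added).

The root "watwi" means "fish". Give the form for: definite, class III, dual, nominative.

watwiobatho

Attach number dual -ob → watwiob.
Attach definiteness definite -th → watwiobth.
Attach noun class class III -o → watwiobtho.
case = nominative: zero marking, form stays watwiobtho.
Apply epenthesis: watwiobtho → watwiobatho.
Nasal assimilation: no change.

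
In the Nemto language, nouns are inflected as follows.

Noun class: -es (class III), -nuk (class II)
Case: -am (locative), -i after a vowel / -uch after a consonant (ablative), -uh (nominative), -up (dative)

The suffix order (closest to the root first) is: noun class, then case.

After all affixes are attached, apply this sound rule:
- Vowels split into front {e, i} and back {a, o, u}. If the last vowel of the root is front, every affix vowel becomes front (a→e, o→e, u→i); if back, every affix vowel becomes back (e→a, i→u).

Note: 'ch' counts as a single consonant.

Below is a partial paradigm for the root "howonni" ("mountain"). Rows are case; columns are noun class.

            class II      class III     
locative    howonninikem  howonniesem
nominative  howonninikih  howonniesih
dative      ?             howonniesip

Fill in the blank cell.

Attach noun class class II -nuk → howonninuk.
Attach case dative -up → howonninukup.
Apply vowel harmony: howonninukup → howonninikip.

howonninikip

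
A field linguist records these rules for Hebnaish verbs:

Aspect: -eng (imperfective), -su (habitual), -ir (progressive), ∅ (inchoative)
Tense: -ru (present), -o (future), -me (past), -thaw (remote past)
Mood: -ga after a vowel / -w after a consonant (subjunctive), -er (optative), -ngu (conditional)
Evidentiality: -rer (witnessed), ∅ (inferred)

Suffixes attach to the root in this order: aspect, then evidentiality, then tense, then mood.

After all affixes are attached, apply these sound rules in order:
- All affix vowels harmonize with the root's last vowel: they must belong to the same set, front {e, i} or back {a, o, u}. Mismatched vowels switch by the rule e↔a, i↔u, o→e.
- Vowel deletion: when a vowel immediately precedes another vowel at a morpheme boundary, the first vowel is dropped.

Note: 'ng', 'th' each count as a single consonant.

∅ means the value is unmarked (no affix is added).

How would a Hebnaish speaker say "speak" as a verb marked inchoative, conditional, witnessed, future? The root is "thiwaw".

thiwawrarongu

aspect = inchoative: zero marking, form stays thiwaw.
Attach evidentiality witnessed -rer → thiwawrer.
Attach tense future -o → thiwawrero.
Attach mood conditional -ngu → thiwawrerongu.
Apply vowel harmony: thiwawrerongu → thiwawrarongu.
Vowel deletion: no change.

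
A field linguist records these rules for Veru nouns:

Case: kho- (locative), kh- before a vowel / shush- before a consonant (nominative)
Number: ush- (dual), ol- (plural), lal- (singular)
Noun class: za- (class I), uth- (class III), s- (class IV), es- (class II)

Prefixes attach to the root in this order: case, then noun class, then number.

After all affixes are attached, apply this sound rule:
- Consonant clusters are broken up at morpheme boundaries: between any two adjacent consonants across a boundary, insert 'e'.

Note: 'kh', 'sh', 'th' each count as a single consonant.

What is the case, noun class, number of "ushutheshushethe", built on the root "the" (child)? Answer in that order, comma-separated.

nominative, class III, dual

Segment: ush-uth-shush-the.
case: kh/shush- → nominative.
noun class: uth- → class III.
number: ush- → dual.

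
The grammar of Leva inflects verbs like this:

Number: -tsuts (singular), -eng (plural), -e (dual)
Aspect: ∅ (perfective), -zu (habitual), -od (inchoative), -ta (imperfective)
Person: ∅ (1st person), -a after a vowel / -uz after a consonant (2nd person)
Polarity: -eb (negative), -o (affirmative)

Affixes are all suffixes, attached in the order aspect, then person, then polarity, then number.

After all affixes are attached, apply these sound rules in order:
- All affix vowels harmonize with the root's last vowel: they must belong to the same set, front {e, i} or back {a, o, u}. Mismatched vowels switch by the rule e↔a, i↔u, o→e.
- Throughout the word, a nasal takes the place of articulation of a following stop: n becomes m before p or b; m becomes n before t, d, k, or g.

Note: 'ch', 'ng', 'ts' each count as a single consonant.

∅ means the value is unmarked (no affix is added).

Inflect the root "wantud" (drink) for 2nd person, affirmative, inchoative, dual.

wantudoduzoa

Attach aspect inchoative -od → wantudod.
Attach person 2nd person -uz (after consonant 'd') → wantudoduz.
Attach polarity affirmative -o → wantudoduzo.
Attach number dual -e → wantudoduzoe.
Apply vowel harmony: wantudoduzoe → wantudoduzoa.
Nasal assimilation: no change.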